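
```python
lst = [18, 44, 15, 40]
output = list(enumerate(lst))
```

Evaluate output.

Step 1: enumerate pairs each element with its index:
  (0, 18)
  (1, 44)
  (2, 15)
  (3, 40)
Therefore output = [(0, 18), (1, 44), (2, 15), (3, 40)].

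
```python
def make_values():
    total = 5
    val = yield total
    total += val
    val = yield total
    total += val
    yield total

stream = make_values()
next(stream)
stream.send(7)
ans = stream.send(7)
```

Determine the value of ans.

Step 1: next() -> yield total=5.
Step 2: send(7) -> val=7, total = 5+7 = 12, yield 12.
Step 3: send(7) -> val=7, total = 12+7 = 19, yield 19.
Therefore ans = 19.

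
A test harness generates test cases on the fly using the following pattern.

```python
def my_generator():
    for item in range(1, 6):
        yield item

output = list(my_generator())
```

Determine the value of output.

Step 1: The generator yields each value from range(1, 6).
Step 2: list() consumes all yields: [1, 2, 3, 4, 5].
Therefore output = [1, 2, 3, 4, 5].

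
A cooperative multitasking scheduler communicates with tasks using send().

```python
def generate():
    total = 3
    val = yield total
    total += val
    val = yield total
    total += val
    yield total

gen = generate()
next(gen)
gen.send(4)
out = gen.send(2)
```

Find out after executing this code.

Step 1: next() -> yield total=3.
Step 2: send(4) -> val=4, total = 3+4 = 7, yield 7.
Step 3: send(2) -> val=2, total = 7+2 = 9, yield 9.
Therefore out = 9.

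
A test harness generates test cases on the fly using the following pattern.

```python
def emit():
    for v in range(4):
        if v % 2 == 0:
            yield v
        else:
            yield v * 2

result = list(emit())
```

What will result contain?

Step 1: For each v in range(4), yield v if even, else v*2:
  v=0 (even): yield 0
  v=1 (odd): yield 1*2 = 2
  v=2 (even): yield 2
  v=3 (odd): yield 3*2 = 6
Therefore result = [0, 2, 2, 6].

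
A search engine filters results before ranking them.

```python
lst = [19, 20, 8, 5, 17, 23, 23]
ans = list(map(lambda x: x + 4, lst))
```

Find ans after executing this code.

Step 1: Apply lambda x: x + 4 to each element:
  19 -> 23
  20 -> 24
  8 -> 12
  5 -> 9
  17 -> 21
  23 -> 27
  23 -> 27
Therefore ans = [23, 24, 12, 9, 21, 27, 27].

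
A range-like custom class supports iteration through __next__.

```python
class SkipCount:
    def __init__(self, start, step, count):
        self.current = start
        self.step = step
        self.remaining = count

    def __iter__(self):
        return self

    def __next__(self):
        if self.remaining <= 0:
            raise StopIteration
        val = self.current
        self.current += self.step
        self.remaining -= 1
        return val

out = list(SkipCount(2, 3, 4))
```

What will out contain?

Step 1: SkipCount starts at 2, increments by 3, for 4 steps:
  Yield 2, then current += 3
  Yield 5, then current += 3
  Yield 8, then current += 3
  Yield 11, then current += 3
Therefore out = [2, 5, 8, 11].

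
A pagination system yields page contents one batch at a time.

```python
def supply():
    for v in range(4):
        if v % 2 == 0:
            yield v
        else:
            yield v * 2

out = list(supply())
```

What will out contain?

Step 1: For each v in range(4), yield v if even, else v*2:
  v=0 (even): yield 0
  v=1 (odd): yield 1*2 = 2
  v=2 (even): yield 2
  v=3 (odd): yield 3*2 = 6
Therefore out = [0, 2, 2, 6].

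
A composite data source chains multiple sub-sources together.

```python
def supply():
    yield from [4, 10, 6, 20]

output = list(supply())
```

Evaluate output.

Step 1: yield from delegates to the iterable, yielding each element.
Step 2: Collected values: [4, 10, 6, 20].
Therefore output = [4, 10, 6, 20].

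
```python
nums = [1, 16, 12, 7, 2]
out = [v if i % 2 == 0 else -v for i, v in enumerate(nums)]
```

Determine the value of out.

Step 1: For each (i, v), keep v if i is even, negate if odd:
  i=0 (even): keep 1
  i=1 (odd): negate to -16
  i=2 (even): keep 12
  i=3 (odd): negate to -7
  i=4 (even): keep 2
Therefore out = [1, -16, 12, -7, 2].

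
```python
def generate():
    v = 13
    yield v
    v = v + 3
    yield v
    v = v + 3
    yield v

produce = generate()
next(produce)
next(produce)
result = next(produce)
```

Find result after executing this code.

Step 1: Trace through generator execution:
  Yield 1: v starts at 13, yield 13
  Yield 2: v = 13 + 3 = 16, yield 16
  Yield 3: v = 16 + 3 = 19, yield 19
Step 2: First next() gets 13, second next() gets the second value, third next() yields 19.
Therefore result = 19.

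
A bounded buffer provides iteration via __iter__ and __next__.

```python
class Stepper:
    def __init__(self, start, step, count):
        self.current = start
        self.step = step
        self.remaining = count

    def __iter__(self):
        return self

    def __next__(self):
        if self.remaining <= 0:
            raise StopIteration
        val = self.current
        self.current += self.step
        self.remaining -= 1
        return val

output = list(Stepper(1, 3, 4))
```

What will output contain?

Step 1: Stepper starts at 1, increments by 3, for 4 steps:
  Yield 1, then current += 3
  Yield 4, then current += 3
  Yield 7, then current += 3
  Yield 10, then current += 3
Therefore output = [1, 4, 7, 10].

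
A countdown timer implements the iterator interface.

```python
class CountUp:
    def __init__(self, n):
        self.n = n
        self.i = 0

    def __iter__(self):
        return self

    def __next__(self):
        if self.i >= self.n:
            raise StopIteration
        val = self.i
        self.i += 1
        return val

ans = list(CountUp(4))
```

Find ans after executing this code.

Step 1: CountUp(4) creates an iterator counting 0 to 3.
Step 2: list() consumes all values: [0, 1, 2, 3].
Therefore ans = [0, 1, 2, 3].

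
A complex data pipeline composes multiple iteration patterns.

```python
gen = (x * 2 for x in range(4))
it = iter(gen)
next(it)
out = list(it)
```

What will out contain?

Step 1: Generator produces [0, 2, 4, 6].
Step 2: next(it) consumes first element (0).
Step 3: list(it) collects remaining: [2, 4, 6].
Therefore out = [2, 4, 6].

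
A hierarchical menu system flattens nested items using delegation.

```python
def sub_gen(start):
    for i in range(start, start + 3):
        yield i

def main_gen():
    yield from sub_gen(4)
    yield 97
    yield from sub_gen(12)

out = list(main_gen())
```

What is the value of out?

Step 1: main_gen() delegates to sub_gen(4):
  yield 4
  yield 5
  yield 6
Step 2: yield 97
Step 3: Delegates to sub_gen(12):
  yield 12
  yield 13
  yield 14
Therefore out = [4, 5, 6, 97, 12, 13, 14].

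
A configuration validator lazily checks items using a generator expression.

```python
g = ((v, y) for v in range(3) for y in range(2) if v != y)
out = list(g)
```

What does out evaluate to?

Step 1: Nested generator over range(3) x range(2) where v != y:
  (0, 0): excluded (v == y)
  (0, 1): included
  (1, 0): included
  (1, 1): excluded (v == y)
  (2, 0): included
  (2, 1): included
Therefore out = [(0, 1), (1, 0), (2, 0), (2, 1)].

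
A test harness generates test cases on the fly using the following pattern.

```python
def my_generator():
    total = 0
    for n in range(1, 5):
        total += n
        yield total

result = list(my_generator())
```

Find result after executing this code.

Step 1: Generator accumulates running sum:
  n=1: total = 1, yield 1
  n=2: total = 3, yield 3
  n=3: total = 6, yield 6
  n=4: total = 10, yield 10
Therefore result = [1, 3, 6, 10].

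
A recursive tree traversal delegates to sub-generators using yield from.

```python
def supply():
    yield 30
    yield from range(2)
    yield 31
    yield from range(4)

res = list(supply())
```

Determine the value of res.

Step 1: Trace yields in order:
  yield 30
  yield 0
  yield 1
  yield 31
  yield 0
  yield 1
  yield 2
  yield 3
Therefore res = [30, 0, 1, 31, 0, 1, 2, 3].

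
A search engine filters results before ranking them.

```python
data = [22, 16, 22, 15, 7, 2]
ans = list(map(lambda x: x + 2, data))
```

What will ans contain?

Step 1: Apply lambda x: x + 2 to each element:
  22 -> 24
  16 -> 18
  22 -> 24
  15 -> 17
  7 -> 9
  2 -> 4
Therefore ans = [24, 18, 24, 17, 9, 4].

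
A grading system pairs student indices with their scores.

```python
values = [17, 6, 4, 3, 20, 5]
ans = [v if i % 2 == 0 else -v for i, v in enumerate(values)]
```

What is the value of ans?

Step 1: For each (i, v), keep v if i is even, negate if odd:
  i=0 (even): keep 17
  i=1 (odd): negate to -6
  i=2 (even): keep 4
  i=3 (odd): negate to -3
  i=4 (even): keep 20
  i=5 (odd): negate to -5
Therefore ans = [17, -6, 4, -3, 20, -5].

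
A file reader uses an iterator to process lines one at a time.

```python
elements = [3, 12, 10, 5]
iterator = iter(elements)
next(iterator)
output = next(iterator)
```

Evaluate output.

Step 1: Create iterator over [3, 12, 10, 5].
Step 2: next() consumes 3.
Step 3: next() returns 12.
Therefore output = 12.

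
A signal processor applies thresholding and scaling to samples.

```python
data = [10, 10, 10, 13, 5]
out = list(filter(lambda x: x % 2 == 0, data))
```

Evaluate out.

Step 1: Filter elements divisible by 2:
  10 % 2 = 0: kept
  10 % 2 = 0: kept
  10 % 2 = 0: kept
  13 % 2 = 1: removed
  5 % 2 = 1: removed
Therefore out = [10, 10, 10].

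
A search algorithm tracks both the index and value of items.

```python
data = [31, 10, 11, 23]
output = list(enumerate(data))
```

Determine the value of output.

Step 1: enumerate pairs each element with its index:
  (0, 31)
  (1, 10)
  (2, 11)
  (3, 23)
Therefore output = [(0, 31), (1, 10), (2, 11), (3, 23)].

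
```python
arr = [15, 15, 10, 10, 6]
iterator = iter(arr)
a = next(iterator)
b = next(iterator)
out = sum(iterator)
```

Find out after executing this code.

Step 1: Create iterator over [15, 15, 10, 10, 6].
Step 2: a = next() = 15, b = next() = 15.
Step 3: sum() of remaining [10, 10, 6] = 26.
Therefore out = 26.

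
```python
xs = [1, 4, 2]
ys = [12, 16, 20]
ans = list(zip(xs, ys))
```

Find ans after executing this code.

Step 1: zip pairs elements at same index:
  Index 0: (1, 12)
  Index 1: (4, 16)
  Index 2: (2, 20)
Therefore ans = [(1, 12), (4, 16), (2, 20)].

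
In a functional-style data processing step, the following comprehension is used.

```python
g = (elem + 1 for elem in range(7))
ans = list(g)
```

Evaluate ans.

Step 1: For each elem in range(7), compute elem+1:
  elem=0: 0+1 = 1
  elem=1: 1+1 = 2
  elem=2: 2+1 = 3
  elem=3: 3+1 = 4
  elem=4: 4+1 = 5
  elem=5: 5+1 = 6
  elem=6: 6+1 = 7
Therefore ans = [1, 2, 3, 4, 5, 6, 7].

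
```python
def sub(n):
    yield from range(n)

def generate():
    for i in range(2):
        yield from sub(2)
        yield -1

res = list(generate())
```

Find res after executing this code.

Step 1: For each i in range(2):
  i=0: yield from sub(2) -> [0, 1], then yield -1
  i=1: yield from sub(2) -> [0, 1], then yield -1
Therefore res = [0, 1, -1, 0, 1, -1].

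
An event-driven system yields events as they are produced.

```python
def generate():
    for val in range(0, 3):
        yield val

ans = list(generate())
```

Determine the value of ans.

Step 1: The generator yields each value from range(0, 3).
Step 2: list() consumes all yields: [0, 1, 2].
Therefore ans = [0, 1, 2].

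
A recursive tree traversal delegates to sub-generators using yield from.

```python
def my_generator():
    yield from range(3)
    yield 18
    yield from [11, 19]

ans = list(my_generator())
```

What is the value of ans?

Step 1: Trace yields in order:
  yield 0
  yield 1
  yield 2
  yield 18
  yield 11
  yield 19
Therefore ans = [0, 1, 2, 18, 11, 19].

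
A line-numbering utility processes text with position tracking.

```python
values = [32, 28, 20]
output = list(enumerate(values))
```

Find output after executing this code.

Step 1: enumerate pairs each element with its index:
  (0, 32)
  (1, 28)
  (2, 20)
Therefore output = [(0, 32), (1, 28), (2, 20)].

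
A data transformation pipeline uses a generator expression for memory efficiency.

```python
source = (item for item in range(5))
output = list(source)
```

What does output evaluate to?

Step 1: Generator expression iterates range(5): [0, 1, 2, 3, 4].
Step 2: list() collects all values.
Therefore output = [0, 1, 2, 3, 4].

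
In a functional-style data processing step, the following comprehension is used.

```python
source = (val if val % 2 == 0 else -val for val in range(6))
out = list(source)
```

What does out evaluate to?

Step 1: For each val in range(6), yield val if even, else -val:
  val=0: even, yield 0
  val=1: odd, yield -1
  val=2: even, yield 2
  val=3: odd, yield -3
  val=4: even, yield 4
  val=5: odd, yield -5
Therefore out = [0, -1, 2, -3, 4, -5].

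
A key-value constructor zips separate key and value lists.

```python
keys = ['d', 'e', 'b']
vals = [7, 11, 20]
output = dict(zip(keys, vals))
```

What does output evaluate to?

Step 1: zip pairs keys with values:
  'd' -> 7
  'e' -> 11
  'b' -> 20
Therefore output = {'d': 7, 'e': 11, 'b': 20}.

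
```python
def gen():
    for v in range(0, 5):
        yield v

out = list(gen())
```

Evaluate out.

Step 1: The generator yields each value from range(0, 5).
Step 2: list() consumes all yields: [0, 1, 2, 3, 4].
Therefore out = [0, 1, 2, 3, 4].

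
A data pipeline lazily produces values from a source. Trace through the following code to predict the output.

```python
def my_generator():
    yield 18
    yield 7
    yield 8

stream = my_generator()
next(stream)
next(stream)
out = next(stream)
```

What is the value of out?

Step 1: my_generator() creates a generator.
Step 2: next(stream) yields 18 (consumed and discarded).
Step 3: next(stream) yields 7 (consumed and discarded).
Step 4: next(stream) yields 8, assigned to out.
Therefore out = 8.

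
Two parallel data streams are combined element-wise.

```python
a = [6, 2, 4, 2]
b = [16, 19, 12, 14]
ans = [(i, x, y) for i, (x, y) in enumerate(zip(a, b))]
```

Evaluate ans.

Step 1: enumerate(zip(a, b)) gives index with paired elements:
  i=0: (6, 16)
  i=1: (2, 19)
  i=2: (4, 12)
  i=3: (2, 14)
Therefore ans = [(0, 6, 16), (1, 2, 19), (2, 4, 12), (3, 2, 14)].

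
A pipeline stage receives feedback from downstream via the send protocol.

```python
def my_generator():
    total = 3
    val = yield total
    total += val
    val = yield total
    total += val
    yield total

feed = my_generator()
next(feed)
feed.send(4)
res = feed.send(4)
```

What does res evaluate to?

Step 1: next() -> yield total=3.
Step 2: send(4) -> val=4, total = 3+4 = 7, yield 7.
Step 3: send(4) -> val=4, total = 7+4 = 11, yield 11.
Therefore res = 11.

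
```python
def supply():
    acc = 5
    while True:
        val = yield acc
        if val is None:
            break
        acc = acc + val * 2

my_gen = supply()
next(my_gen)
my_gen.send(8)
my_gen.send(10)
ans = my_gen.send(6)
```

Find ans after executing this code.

Step 1: next() -> yield acc=5.
Step 2: send(8) -> val=8, acc = 5 + 8*2 = 21, yield 21.
Step 3: send(10) -> val=10, acc = 21 + 10*2 = 41, yield 41.
Step 4: send(6) -> val=6, acc = 41 + 6*2 = 53, yield 53.
Therefore ans = 53.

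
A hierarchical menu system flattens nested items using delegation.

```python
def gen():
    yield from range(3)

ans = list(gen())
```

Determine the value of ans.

Step 1: yield from delegates to the iterable, yielding each element.
Step 2: Collected values: [0, 1, 2].
Therefore ans = [0, 1, 2].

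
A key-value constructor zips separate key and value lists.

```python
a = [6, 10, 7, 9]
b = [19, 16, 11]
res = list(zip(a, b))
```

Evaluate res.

Step 1: zip stops at shortest (len(a)=4, len(b)=3):
  Index 0: (6, 19)
  Index 1: (10, 16)
  Index 2: (7, 11)
Step 2: Last element of a (9) has no pair, dropped.
Therefore res = [(6, 19), (10, 16), (7, 11)].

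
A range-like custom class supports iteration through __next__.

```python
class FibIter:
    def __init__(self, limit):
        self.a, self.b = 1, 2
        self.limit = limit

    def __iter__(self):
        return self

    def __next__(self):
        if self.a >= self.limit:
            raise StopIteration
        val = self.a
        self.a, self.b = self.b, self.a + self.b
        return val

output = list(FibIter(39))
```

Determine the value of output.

Step 1: Fibonacci-like sequence (a=1, b=2) until >= 39:
  Yield 1, then a,b = 2,3
  Yield 2, then a,b = 3,5
  Yield 3, then a,b = 5,8
  Yield 5, then a,b = 8,13
  Yield 8, then a,b = 13,21
  Yield 13, then a,b = 21,34
  Yield 21, then a,b = 34,55
  Yield 34, then a,b = 55,89
Step 2: 55 >= 39, stop.
Therefore output = [1, 2, 3, 5, 8, 13, 21, 34].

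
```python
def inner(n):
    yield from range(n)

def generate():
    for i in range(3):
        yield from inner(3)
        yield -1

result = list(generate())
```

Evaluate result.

Step 1: For each i in range(3):
  i=0: yield from inner(3) -> [0, 1, 2], then yield -1
  i=1: yield from inner(3) -> [0, 1, 2], then yield -1
  i=2: yield from inner(3) -> [0, 1, 2], then yield -1
Therefore result = [0, 1, 2, -1, 0, 1, 2, -1, 0, 1, 2, -1].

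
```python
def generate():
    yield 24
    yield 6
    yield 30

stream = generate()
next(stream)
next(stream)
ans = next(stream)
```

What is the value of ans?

Step 1: generate() creates a generator.
Step 2: next(stream) yields 24 (consumed and discarded).
Step 3: next(stream) yields 6 (consumed and discarded).
Step 4: next(stream) yields 30, assigned to ans.
Therefore ans = 30.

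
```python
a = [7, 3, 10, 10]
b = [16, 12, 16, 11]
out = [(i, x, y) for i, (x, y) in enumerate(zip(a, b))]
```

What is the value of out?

Step 1: enumerate(zip(a, b)) gives index with paired elements:
  i=0: (7, 16)
  i=1: (3, 12)
  i=2: (10, 16)
  i=3: (10, 11)
Therefore out = [(0, 7, 16), (1, 3, 12), (2, 10, 16), (3, 10, 11)].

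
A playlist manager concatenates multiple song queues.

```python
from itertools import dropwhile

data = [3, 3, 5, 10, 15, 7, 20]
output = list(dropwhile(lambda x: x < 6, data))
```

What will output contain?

Step 1: dropwhile drops elements while < 6:
  3 < 6: dropped
  3 < 6: dropped
  5 < 6: dropped
  10: kept (dropping stopped)
Step 2: Remaining elements kept regardless of condition.
Therefore output = [10, 15, 7, 20].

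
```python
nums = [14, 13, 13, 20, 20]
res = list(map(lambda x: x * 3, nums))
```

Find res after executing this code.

Step 1: Apply lambda x: x * 3 to each element:
  14 -> 42
  13 -> 39
  13 -> 39
  20 -> 60
  20 -> 60
Therefore res = [42, 39, 39, 60, 60].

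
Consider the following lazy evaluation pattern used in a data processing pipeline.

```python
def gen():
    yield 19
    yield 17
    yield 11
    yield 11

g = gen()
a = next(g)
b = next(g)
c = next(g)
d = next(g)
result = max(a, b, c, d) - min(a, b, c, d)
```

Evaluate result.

Step 1: Create generator and consume all values:
  a = next(g) = 19
  b = next(g) = 17
  c = next(g) = 11
  d = next(g) = 11
Step 2: max = 19, min = 11, result = 19 - 11 = 8.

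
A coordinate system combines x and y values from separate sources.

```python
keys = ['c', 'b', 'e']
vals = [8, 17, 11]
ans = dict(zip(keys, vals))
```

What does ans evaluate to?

Step 1: zip pairs keys with values:
  'c' -> 8
  'b' -> 17
  'e' -> 11
Therefore ans = {'c': 8, 'b': 17, 'e': 11}.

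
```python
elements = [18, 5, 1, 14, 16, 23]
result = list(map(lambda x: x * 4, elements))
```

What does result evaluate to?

Step 1: Apply lambda x: x * 4 to each element:
  18 -> 72
  5 -> 20
  1 -> 4
  14 -> 56
  16 -> 64
  23 -> 92
Therefore result = [72, 20, 4, 56, 64, 92].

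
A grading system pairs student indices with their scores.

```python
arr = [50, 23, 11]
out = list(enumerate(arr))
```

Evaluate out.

Step 1: enumerate pairs each element with its index:
  (0, 50)
  (1, 23)
  (2, 11)
Therefore out = [(0, 50), (1, 23), (2, 11)].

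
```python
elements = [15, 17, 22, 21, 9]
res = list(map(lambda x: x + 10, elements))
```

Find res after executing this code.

Step 1: Apply lambda x: x + 10 to each element:
  15 -> 25
  17 -> 27
  22 -> 32
  21 -> 31
  9 -> 19
Therefore res = [25, 27, 32, 31, 19].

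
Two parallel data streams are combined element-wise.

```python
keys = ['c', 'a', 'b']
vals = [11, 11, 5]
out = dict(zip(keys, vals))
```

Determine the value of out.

Step 1: zip pairs keys with values:
  'c' -> 11
  'a' -> 11
  'b' -> 5
Therefore out = {'c': 11, 'a': 11, 'b': 5}.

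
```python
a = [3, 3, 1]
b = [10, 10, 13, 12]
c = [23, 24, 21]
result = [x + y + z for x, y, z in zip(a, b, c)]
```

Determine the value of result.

Step 1: zip three lists (truncates to shortest, len=3):
  3 + 10 + 23 = 36
  3 + 10 + 24 = 37
  1 + 13 + 21 = 35
Therefore result = [36, 37, 35].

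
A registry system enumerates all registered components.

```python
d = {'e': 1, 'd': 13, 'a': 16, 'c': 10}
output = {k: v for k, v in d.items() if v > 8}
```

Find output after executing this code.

Step 1: Filter items where value > 8:
  'e': 1 <= 8: removed
  'd': 13 > 8: kept
  'a': 16 > 8: kept
  'c': 10 > 8: kept
Therefore output = {'d': 13, 'a': 16, 'c': 10}.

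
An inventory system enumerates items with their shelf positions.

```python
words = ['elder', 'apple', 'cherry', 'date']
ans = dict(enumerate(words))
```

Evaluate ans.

Step 1: enumerate pairs indices with words:
  0 -> 'elder'
  1 -> 'apple'
  2 -> 'cherry'
  3 -> 'date'
Therefore ans = {0: 'elder', 1: 'apple', 2: 'cherry', 3: 'date'}.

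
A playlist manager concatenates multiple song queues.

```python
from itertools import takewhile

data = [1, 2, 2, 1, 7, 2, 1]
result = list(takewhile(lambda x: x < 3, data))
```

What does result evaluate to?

Step 1: takewhile stops at first element >= 3:
  1 < 3: take
  2 < 3: take
  2 < 3: take
  1 < 3: take
  7 >= 3: stop
Therefore result = [1, 2, 2, 1].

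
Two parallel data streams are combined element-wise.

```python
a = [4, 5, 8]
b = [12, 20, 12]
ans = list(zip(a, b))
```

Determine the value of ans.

Step 1: zip pairs elements at same index:
  Index 0: (4, 12)
  Index 1: (5, 20)
  Index 2: (8, 12)
Therefore ans = [(4, 12), (5, 20), (8, 12)].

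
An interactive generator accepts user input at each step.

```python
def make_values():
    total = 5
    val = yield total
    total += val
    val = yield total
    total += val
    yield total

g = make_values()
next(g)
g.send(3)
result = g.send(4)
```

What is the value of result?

Step 1: next() -> yield total=5.
Step 2: send(3) -> val=3, total = 5+3 = 8, yield 8.
Step 3: send(4) -> val=4, total = 8+4 = 12, yield 12.
Therefore result = 12.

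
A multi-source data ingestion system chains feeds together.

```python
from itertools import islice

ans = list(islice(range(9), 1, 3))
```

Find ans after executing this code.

Step 1: islice(range(9), 1, 3) takes elements at indices [1, 3).
Step 2: Elements: [1, 2].
Therefore ans = [1, 2].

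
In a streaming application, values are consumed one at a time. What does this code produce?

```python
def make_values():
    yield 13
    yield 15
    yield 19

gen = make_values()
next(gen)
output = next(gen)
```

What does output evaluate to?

Step 1: make_values() creates a generator.
Step 2: next(gen) yields 13 (consumed and discarded).
Step 3: next(gen) yields 15, assigned to output.
Therefore output = 15.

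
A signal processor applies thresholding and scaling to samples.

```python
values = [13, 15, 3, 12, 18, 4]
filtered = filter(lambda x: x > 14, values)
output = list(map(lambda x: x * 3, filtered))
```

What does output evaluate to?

Step 1: Filter values for elements > 14:
  13: removed
  15: kept
  3: removed
  12: removed
  18: kept
  4: removed
Step 2: Map x * 3 on filtered [15, 18]:
  15 -> 45
  18 -> 54
Therefore output = [45, 54].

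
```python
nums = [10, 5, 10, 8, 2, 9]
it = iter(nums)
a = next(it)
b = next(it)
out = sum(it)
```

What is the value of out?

Step 1: Create iterator over [10, 5, 10, 8, 2, 9].
Step 2: a = next() = 10, b = next() = 5.
Step 3: sum() of remaining [10, 8, 2, 9] = 29.
Therefore out = 29.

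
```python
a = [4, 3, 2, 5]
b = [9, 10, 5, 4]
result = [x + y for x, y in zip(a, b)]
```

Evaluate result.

Step 1: Add corresponding elements:
  4 + 9 = 13
  3 + 10 = 13
  2 + 5 = 7
  5 + 4 = 9
Therefore result = [13, 13, 7, 9].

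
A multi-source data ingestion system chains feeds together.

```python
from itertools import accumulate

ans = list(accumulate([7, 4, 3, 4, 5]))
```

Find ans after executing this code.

Step 1: accumulate computes running sums:
  + 7 = 7
  + 4 = 11
  + 3 = 14
  + 4 = 18
  + 5 = 23
Therefore ans = [7, 11, 14, 18, 23].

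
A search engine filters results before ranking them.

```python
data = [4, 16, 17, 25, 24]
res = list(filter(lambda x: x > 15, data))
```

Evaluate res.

Step 1: Filter elements > 15:
  4: removed
  16: kept
  17: kept
  25: kept
  24: kept
Therefore res = [16, 17, 25, 24].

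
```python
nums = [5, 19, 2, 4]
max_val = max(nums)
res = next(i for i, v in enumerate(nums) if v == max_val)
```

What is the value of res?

Step 1: max([5, 19, 2, 4]) = 19.
Step 2: Find first index where value == 19:
  Index 0: 5 != 19
  Index 1: 19 == 19, found!
Therefore res = 1.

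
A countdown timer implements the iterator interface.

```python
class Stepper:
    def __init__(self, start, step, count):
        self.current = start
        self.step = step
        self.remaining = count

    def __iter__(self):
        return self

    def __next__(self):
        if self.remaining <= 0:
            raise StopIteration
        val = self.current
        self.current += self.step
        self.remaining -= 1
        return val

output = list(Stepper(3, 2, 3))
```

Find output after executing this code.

Step 1: Stepper starts at 3, increments by 2, for 3 steps:
  Yield 3, then current += 2
  Yield 5, then current += 2
  Yield 7, then current += 2
Therefore output = [3, 5, 7].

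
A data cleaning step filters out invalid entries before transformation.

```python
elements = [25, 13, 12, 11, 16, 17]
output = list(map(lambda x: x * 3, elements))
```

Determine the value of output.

Step 1: Apply lambda x: x * 3 to each element:
  25 -> 75
  13 -> 39
  12 -> 36
  11 -> 33
  16 -> 48
  17 -> 51
Therefore output = [75, 39, 36, 33, 48, 51].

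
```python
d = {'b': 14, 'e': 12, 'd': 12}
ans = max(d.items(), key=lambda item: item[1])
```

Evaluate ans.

Step 1: Find item with maximum value:
  ('b', 14)
  ('e', 12)
  ('d', 12)
Step 2: Maximum value is 14 at key 'b'.
Therefore ans = ('b', 14).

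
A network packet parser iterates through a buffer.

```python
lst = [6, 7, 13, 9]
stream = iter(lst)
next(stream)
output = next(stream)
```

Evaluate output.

Step 1: Create iterator over [6, 7, 13, 9].
Step 2: next() consumes 6.
Step 3: next() returns 7.
Therefore output = 7.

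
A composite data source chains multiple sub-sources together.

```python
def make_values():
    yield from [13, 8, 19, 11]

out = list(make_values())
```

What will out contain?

Step 1: yield from delegates to the iterable, yielding each element.
Step 2: Collected values: [13, 8, 19, 11].
Therefore out = [13, 8, 19, 11].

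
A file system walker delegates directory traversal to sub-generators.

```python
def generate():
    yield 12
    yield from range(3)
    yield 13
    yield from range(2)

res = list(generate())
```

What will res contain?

Step 1: Trace yields in order:
  yield 12
  yield 0
  yield 1
  yield 2
  yield 13
  yield 0
  yield 1
Therefore res = [12, 0, 1, 2, 13, 0, 1].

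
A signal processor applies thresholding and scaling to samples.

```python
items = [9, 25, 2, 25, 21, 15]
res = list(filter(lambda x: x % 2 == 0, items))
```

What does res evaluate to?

Step 1: Filter elements divisible by 2:
  9 % 2 = 1: removed
  25 % 2 = 1: removed
  2 % 2 = 0: kept
  25 % 2 = 1: removed
  21 % 2 = 1: removed
  15 % 2 = 1: removed
Therefore res = [2].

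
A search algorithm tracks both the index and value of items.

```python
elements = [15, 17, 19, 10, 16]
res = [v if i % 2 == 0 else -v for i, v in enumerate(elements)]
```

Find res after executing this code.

Step 1: For each (i, v), keep v if i is even, negate if odd:
  i=0 (even): keep 15
  i=1 (odd): negate to -17
  i=2 (even): keep 19
  i=3 (odd): negate to -10
  i=4 (even): keep 16
Therefore res = [15, -17, 19, -10, 16].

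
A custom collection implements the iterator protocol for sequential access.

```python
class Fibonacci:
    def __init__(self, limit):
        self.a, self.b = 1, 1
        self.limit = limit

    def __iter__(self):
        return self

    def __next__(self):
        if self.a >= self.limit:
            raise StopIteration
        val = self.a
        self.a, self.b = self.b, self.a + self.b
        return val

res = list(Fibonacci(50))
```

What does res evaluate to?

Step 1: Fibonacci-like sequence (a=1, b=1) until >= 50:
  Yield 1, then a,b = 1,2
  Yield 1, then a,b = 2,3
  Yield 2, then a,b = 3,5
  Yield 3, then a,b = 5,8
  Yield 5, then a,b = 8,13
  Yield 8, then a,b = 13,21
  Yield 13, then a,b = 21,34
  Yield 21, then a,b = 34,55
  Yield 34, then a,b = 55,89
Step 2: 55 >= 50, stop.
Therefore res = [1, 1, 2, 3, 5, 8, 13, 21, 34].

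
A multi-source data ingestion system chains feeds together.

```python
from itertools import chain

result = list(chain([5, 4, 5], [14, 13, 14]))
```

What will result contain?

Step 1: chain() concatenates iterables: [5, 4, 5] + [14, 13, 14].
Therefore result = [5, 4, 5, 14, 13, 14].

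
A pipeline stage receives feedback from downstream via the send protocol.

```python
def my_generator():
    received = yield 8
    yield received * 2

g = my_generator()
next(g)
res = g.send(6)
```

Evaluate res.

Step 1: next(g) advances to first yield, producing 8.
Step 2: send(6) resumes, received = 6.
Step 3: yield received * 2 = 6 * 2 = 12.
Therefore res = 12.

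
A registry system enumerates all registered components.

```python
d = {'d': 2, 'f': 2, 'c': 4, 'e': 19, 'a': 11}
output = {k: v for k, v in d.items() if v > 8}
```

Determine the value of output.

Step 1: Filter items where value > 8:
  'd': 2 <= 8: removed
  'f': 2 <= 8: removed
  'c': 4 <= 8: removed
  'e': 19 > 8: kept
  'a': 11 > 8: kept
Therefore output = {'e': 19, 'a': 11}.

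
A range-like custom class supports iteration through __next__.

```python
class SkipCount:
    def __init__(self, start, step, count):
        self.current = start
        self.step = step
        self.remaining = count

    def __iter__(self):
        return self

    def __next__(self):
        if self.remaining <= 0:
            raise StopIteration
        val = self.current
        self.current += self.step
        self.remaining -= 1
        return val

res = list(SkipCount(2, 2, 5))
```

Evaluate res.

Step 1: SkipCount starts at 2, increments by 2, for 5 steps:
  Yield 2, then current += 2
  Yield 4, then current += 2
  Yield 6, then current += 2
  Yield 8, then current += 2
  Yield 10, then current += 2
Therefore res = [2, 4, 6, 8, 10].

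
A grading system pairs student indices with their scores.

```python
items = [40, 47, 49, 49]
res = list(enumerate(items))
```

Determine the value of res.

Step 1: enumerate pairs each element with its index:
  (0, 40)
  (1, 47)
  (2, 49)
  (3, 49)
Therefore res = [(0, 40), (1, 47), (2, 49), (3, 49)].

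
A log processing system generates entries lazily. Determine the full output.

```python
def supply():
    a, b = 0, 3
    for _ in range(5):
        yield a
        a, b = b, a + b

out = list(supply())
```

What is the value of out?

Step 1: Fibonacci-like sequence starting with a=0, b=3:
  Iteration 1: yield a=0, then a,b = 3,3
  Iteration 2: yield a=3, then a,b = 3,6
  Iteration 3: yield a=3, then a,b = 6,9
  Iteration 4: yield a=6, then a,b = 9,15
  Iteration 5: yield a=9, then a,b = 15,24
Therefore out = [0, 3, 3, 6, 9].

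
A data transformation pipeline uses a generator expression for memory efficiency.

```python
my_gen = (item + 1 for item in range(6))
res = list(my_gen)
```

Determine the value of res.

Step 1: For each item in range(6), compute item+1:
  item=0: 0+1 = 1
  item=1: 1+1 = 2
  item=2: 2+1 = 3
  item=3: 3+1 = 4
  item=4: 4+1 = 5
  item=5: 5+1 = 6
Therefore res = [1, 2, 3, 4, 5, 6].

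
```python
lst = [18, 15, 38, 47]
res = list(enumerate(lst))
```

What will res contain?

Step 1: enumerate pairs each element with its index:
  (0, 18)
  (1, 15)
  (2, 38)
  (3, 47)
Therefore res = [(0, 18), (1, 15), (2, 38), (3, 47)].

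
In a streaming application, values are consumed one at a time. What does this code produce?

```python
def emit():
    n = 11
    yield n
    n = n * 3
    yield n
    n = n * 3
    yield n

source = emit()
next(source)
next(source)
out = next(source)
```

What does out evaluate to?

Step 1: Trace through generator execution:
  Yield 1: n starts at 11, yield 11
  Yield 2: n = 11 * 3 = 33, yield 33
  Yield 3: n = 33 * 3 = 99, yield 99
Step 2: First next() gets 11, second next() gets the second value, third next() yields 99.
Therefore out = 99.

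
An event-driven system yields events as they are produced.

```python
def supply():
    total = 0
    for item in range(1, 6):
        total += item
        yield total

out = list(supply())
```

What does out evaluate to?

Step 1: Generator accumulates running sum:
  item=1: total = 1, yield 1
  item=2: total = 3, yield 3
  item=3: total = 6, yield 6
  item=4: total = 10, yield 10
  item=5: total = 15, yield 15
Therefore out = [1, 3, 6, 10, 15].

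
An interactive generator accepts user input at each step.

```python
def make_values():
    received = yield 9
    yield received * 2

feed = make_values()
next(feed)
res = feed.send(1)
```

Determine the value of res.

Step 1: next(feed) advances to first yield, producing 9.
Step 2: send(1) resumes, received = 1.
Step 3: yield received * 2 = 1 * 2 = 2.
Therefore res = 2.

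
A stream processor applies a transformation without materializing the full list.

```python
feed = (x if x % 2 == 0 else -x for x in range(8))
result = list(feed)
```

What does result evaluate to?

Step 1: For each x in range(8), yield x if even, else -x:
  x=0: even, yield 0
  x=1: odd, yield -1
  x=2: even, yield 2
  x=3: odd, yield -3
  x=4: even, yield 4
  x=5: odd, yield -5
  x=6: even, yield 6
  x=7: odd, yield -7
Therefore result = [0, -1, 2, -3, 4, -5, 6, -7].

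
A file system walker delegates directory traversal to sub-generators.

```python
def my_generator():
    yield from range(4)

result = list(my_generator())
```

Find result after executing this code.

Step 1: yield from delegates to the iterable, yielding each element.
Step 2: Collected values: [0, 1, 2, 3].
Therefore result = [0, 1, 2, 3].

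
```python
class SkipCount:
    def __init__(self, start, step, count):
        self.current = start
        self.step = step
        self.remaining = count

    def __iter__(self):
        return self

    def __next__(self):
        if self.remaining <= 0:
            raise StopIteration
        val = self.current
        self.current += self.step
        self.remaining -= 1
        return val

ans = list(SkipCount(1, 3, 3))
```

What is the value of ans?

Step 1: SkipCount starts at 1, increments by 3, for 3 steps:
  Yield 1, then current += 3
  Yield 4, then current += 3
  Yield 7, then current += 3
Therefore ans = [1, 4, 7].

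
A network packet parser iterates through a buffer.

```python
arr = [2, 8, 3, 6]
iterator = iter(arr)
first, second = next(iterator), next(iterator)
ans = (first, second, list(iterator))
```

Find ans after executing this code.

Step 1: Create iterator over [2, 8, 3, 6].
Step 2: first = 2, second = 8.
Step 3: Remaining elements: [3, 6].
Therefore ans = (2, 8, [3, 6]).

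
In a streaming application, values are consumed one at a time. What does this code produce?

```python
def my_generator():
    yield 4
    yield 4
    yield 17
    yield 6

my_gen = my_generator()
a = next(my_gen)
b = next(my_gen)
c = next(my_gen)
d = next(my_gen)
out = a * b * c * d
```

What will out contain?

Step 1: Create generator and consume all values:
  a = next(my_gen) = 4
  b = next(my_gen) = 4
  c = next(my_gen) = 17
  d = next(my_gen) = 6
Step 2: out = 4 * 4 * 17 * 6 = 1632.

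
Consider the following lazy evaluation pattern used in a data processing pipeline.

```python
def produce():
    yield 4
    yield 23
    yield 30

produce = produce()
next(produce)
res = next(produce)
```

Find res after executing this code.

Step 1: produce() creates a generator.
Step 2: next(produce) yields 4 (consumed and discarded).
Step 3: next(produce) yields 23, assigned to res.
Therefore res = 23.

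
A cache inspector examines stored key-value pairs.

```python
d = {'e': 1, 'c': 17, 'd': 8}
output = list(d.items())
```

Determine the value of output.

Step 1: d.items() returns (key, value) pairs in insertion order.
Therefore output = [('e', 1), ('c', 17), ('d', 8)].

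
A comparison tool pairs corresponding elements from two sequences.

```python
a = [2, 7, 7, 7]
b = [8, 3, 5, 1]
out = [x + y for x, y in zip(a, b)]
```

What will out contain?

Step 1: Add corresponding elements:
  2 + 8 = 10
  7 + 3 = 10
  7 + 5 = 12
  7 + 1 = 8
Therefore out = [10, 10, 12, 8].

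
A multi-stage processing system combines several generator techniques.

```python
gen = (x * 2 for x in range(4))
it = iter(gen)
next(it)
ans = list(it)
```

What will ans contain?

Step 1: Generator produces [0, 2, 4, 6].
Step 2: next(it) consumes first element (0).
Step 3: list(it) collects remaining: [2, 4, 6].
Therefore ans = [2, 4, 6].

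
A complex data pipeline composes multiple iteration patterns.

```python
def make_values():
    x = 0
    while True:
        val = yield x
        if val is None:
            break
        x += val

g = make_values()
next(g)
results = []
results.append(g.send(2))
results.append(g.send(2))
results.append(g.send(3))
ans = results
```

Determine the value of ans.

Step 1: next(g) -> yield 0.
Step 2: send(2) -> x = 2, yield 2.
Step 3: send(2) -> x = 4, yield 4.
Step 4: send(3) -> x = 7, yield 7.
Therefore ans = [2, 4, 7].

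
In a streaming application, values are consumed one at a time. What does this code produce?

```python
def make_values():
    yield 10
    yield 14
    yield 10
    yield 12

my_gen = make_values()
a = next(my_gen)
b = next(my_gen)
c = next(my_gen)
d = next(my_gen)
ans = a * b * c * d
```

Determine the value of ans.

Step 1: Create generator and consume all values:
  a = next(my_gen) = 10
  b = next(my_gen) = 14
  c = next(my_gen) = 10
  d = next(my_gen) = 12
Step 2: ans = 10 * 14 * 10 * 12 = 16800.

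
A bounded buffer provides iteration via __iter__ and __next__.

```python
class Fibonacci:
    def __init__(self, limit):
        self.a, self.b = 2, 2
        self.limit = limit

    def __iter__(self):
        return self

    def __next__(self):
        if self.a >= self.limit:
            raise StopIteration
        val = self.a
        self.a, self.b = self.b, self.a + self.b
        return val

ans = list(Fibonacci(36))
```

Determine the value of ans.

Step 1: Fibonacci-like sequence (a=2, b=2) until >= 36:
  Yield 2, then a,b = 2,4
  Yield 2, then a,b = 4,6
  Yield 4, then a,b = 6,10
  Yield 6, then a,b = 10,16
  Yield 10, then a,b = 16,26
  Yield 16, then a,b = 26,42
  Yield 26, then a,b = 42,68
Step 2: 42 >= 36, stop.
Therefore ans = [2, 2, 4, 6, 10, 16, 26].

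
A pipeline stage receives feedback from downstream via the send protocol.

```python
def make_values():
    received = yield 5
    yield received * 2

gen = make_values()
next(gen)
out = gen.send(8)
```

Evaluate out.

Step 1: next(gen) advances to first yield, producing 5.
Step 2: send(8) resumes, received = 8.
Step 3: yield received * 2 = 8 * 2 = 16.
Therefore out = 16.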